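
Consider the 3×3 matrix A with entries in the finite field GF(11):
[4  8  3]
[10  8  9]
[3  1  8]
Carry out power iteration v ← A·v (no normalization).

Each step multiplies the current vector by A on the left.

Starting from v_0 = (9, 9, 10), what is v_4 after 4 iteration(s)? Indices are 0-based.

v_4 = (8, 10, 2)

v_0 = (9, 9, 10).
v_1 = A·v_0 = (6, 10, 6).
v_2 = A·v_1 = (1, 7, 10).
v_3 = A·v_2 = (2, 2, 2).
v_4 = A·v_3 = (8, 10, 2).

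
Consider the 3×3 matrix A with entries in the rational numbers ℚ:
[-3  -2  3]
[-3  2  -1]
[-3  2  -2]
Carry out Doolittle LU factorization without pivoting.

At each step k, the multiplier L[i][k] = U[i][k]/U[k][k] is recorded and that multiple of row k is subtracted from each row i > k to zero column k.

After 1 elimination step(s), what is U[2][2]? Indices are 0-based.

U[2][2] = -5

[col 0] pivot -3
  R1 -= 1*R0 → (0, 4, -4)  (L[1][0] := 1)
  R2 -= 1*R0 → (0, 4, -5)  (L[2][0] := 1)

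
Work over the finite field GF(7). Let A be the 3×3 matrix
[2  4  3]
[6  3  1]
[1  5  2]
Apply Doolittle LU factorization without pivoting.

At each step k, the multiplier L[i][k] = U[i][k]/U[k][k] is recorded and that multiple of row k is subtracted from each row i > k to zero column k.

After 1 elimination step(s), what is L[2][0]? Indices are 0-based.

k=0: U[0][0]=2
  eliminate (1,0): mult=3, new row 1: (0, 5, 6); set L[1][0]=3
  eliminate (2,0): mult=4, new row 2: (0, 3, 4); set L[2][0]=4

L[2][0] = 4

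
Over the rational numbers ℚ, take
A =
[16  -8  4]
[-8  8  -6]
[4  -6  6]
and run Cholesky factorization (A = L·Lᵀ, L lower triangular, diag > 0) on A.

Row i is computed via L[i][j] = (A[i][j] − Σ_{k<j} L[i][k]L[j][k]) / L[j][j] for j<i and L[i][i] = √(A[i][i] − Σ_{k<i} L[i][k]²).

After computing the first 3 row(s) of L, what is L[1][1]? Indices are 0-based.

L[1][1] = 2

Step 1: L[0][0] = √(16) = 4.
  L[1][0] = (-8) / L[0][0] = -2.
Step 2: L[1][1] = √(4) = 2.
  L[2][0] = (4) / L[0][0] = 1.
  L[2][1] = (-4) / L[1][1] = -2.
Step 3: L[2][2] = √(1) = 1.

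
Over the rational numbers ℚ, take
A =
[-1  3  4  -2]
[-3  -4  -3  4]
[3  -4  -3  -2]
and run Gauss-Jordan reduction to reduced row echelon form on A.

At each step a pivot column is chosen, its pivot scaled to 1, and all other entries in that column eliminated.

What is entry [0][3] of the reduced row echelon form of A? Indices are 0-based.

M[0][3] = -1

pivot(0,0)=-1: scale R0 → (1, -3, -4, 2)
  clear (1,0): R1 −= (-3)R0 → (0, -13, -15, 10)
  clear (2,0): R2 −= (3)R0 → (0, 5, 9, -8)
pivot(1,1)=-13: scale R1 → (0, 1, 15/13, -10/13)
  clear (0,1): R0 −= (-3)R1 → (1, 0, -7/13, -4/13)
  clear (2,1): R2 −= (5)R1 → (0, 0, 42/13, -54/13)
pivot(2,2)=42/13: scale R2 → (0, 0, 1, -9/7)
  clear (0,2): R0 −= (-7/13)R2 → (1, 0, 0, -1)
  clear (1,2): R1 −= (15/13)R2 → (0, 1, 0, 5/7)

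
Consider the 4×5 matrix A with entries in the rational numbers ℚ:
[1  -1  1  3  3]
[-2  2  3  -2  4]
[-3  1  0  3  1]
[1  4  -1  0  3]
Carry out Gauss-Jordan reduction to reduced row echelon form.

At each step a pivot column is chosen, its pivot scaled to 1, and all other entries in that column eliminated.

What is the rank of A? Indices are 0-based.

step 1: normalize row 0 (÷1) = (1, -1, 1, 3, 3)
  row 1: subtract -2×row0 = (0, 0, 5, 4, 10)
  row 2: subtract -3×row0 = (0, -2, 3, 12, 10)
  row 3: subtract 1×row0 = (0, 5, -2, -3, 0)
step 2: exchange rows 1,2
step 2: normalize row 1 (÷-2) = (0, 1, -3/2, -6, -5)
  row 0: subtract -1×row1 = (1, 0, -1/2, -3, -2)
  row 3: subtract 5×row1 = (0, 0, 11/2, 27, 25)
step 3: normalize row 2 (÷5) = (0, 0, 1, 4/5, 2)
  row 0: subtract -1/2×row2 = (1, 0, 0, -13/5, -1)
  row 1: subtract -3/2×row2 = (0, 1, 0, -24/5, -2)
  row 3: subtract 11/2×row2 = (0, 0, 0, 113/5, 14)
step 4: normalize row 3 (÷113/5) = (0, 0, 0, 1, 70/113)
  row 0: subtract -13/5×row3 = (1, 0, 0, 0, 69/113)
  row 1: subtract -24/5×row3 = (0, 1, 0, 0, 110/113)
  row 2: subtract 4/5×row3 = (0, 0, 1, 0, 170/113)

rank = 4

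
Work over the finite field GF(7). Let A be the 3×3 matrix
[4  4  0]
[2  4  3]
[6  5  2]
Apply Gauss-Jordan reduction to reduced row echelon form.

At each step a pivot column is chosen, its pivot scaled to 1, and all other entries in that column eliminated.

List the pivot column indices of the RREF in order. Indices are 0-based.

[1] R0 /= 4  ⇒  (1, 1, 0)
     R1 -= 2·R0  ⇒  (0, 2, 3)
     R2 -= 6·R0  ⇒  (0, 6, 2)
[2] R1 /= 2  ⇒  (0, 1, 5)
     R0 -= 1·R1  ⇒  (1, 0, 2)
     R2 -= 6·R1  ⇒  (0, 0, 0)
column 2 empty below row 2

pivot columns: 0, 1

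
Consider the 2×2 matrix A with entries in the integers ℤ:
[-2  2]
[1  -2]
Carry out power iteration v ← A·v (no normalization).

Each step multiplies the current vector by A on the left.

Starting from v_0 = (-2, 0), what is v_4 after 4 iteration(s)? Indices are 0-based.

v_0 = (-2, 0).
v_1 = A·v_0 = (4, -2).
v_2 = A·v_1 = (-12, 8).
v_3 = A·v_2 = (40, -28).
v_4 = A·v_3 = (-136, 96).

v_4 = (-136, 96)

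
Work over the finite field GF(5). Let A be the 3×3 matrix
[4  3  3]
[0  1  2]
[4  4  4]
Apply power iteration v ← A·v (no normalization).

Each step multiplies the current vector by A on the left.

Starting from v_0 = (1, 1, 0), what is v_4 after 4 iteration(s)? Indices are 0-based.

v_4 = (4, 3, 3)

v_0 = (1, 1, 0).
v_1 = A·v_0 = (2, 1, 3).
v_2 = A·v_1 = (0, 2, 4).
v_3 = A·v_2 = (3, 0, 4).
v_4 = A·v_3 = (4, 3, 3).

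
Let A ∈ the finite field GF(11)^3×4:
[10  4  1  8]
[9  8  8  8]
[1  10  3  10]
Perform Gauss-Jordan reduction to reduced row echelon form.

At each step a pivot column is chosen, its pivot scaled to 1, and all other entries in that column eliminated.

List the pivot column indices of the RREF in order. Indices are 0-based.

[1] R0 /= 10  ⇒  (1, 7, 10, 3)
     R1 -= 9·R0  ⇒  (0, 0, 6, 3)
     R2 -= 1·R0  ⇒  (0, 3, 4, 7)
[2] R1 <-> R2
[2] R1 /= 3  ⇒  (0, 1, 5, 6)
     R0 -= 7·R1  ⇒  (1, 0, 8, 5)
[3] R2 /= 6  ⇒  (0, 0, 1, 6)
     R0 -= 8·R2  ⇒  (1, 0, 0, 1)
     R1 -= 5·R2  ⇒  (0, 1, 0, 9)

pivot columns: 0, 1, 2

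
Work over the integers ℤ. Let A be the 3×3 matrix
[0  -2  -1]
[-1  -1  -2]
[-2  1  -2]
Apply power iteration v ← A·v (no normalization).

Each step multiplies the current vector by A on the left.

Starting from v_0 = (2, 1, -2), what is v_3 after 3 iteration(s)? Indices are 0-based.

v_0 = (2, 1, -2).
v_1 = A·v_0 = (0, 1, 1).
v_2 = A·v_1 = (-3, -3, -1).
v_3 = A·v_2 = (7, 8, 5).

v_3 = (7, 8, 5)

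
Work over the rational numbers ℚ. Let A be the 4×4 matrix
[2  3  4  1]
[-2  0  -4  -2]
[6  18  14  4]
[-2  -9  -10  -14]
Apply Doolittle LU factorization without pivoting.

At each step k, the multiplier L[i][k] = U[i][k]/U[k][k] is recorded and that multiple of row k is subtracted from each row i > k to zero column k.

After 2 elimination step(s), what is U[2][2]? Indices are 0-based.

k=0: U[0][0]=2
  eliminate (1,0): mult=-1, new row 1: (0, 3, 0, -1); set L[1][0]=-1
  eliminate (2,0): mult=3, new row 2: (0, 9, 2, 1); set L[2][0]=3
  eliminate (3,0): mult=-1, new row 3: (0, -6, -6, -13); set L[3][0]=-1
k=1: U[1][1]=3
  eliminate (2,1): mult=3, new row 2: (0, 0, 2, 4); set L[2][1]=3
  eliminate (3,1): mult=-2, new row 3: (0, 0, -6, -15); set L[3][1]=-2

U[2][2] = 2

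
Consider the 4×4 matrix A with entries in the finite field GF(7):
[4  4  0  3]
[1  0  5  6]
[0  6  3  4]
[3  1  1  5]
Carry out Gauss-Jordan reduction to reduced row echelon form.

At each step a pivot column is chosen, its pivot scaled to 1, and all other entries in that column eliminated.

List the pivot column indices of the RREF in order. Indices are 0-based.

pivot columns: 0, 1, 2, 3

[1] R0 /= 4  ⇒  (1, 1, 0, 6)
     R1 -= 1·R0  ⇒  (0, 6, 5, 0)
     R3 -= 3·R0  ⇒  (0, 5, 1, 1)
[2] R1 /= 6  ⇒  (0, 1, 2, 0)
     R0 -= 1·R1  ⇒  (1, 0, 5, 6)
     R2 -= 6·R1  ⇒  (0, 0, 5, 4)
     R3 -= 5·R1  ⇒  (0, 0, 5, 1)
[3] R2 /= 5  ⇒  (0, 0, 1, 5)
     R0 -= 5·R2  ⇒  (1, 0, 0, 2)
     R1 -= 2·R2  ⇒  (0, 1, 0, 4)
     R3 -= 5·R2  ⇒  (0, 0, 0, 4)
[4] R3 /= 4  ⇒  (0, 0, 0, 1)
     R0 -= 2·R3  ⇒  (1, 0, 0, 0)
     R1 -= 4·R3  ⇒  (0, 1, 0, 0)
     R2 -= 5·R3  ⇒  (0, 0, 1, 0)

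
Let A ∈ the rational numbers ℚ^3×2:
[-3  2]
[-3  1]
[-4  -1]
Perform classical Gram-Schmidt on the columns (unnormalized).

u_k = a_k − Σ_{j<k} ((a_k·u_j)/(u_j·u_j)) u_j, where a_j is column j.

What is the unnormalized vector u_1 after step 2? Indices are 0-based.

Step 1: u_0 = a_0 = (-3, -3, -4).
Step 2: u_1 = a_1 − (-5/34)·u_0 = (53/34, 19/34, -27/17).

u_1 = (53/34, 19/34, -27/17)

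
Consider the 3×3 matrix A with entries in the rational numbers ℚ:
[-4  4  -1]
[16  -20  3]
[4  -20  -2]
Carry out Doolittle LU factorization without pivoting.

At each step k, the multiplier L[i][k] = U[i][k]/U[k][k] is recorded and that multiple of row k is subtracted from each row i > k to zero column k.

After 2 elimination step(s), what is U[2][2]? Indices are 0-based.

[col 0] pivot -4
  R1 -= -4*R0 → (0, -4, -1)  (L[1][0] := -4)
  R2 -= -1*R0 → (0, -16, -3)  (L[2][0] := -1)
[col 1] pivot -4
  R2 -= 4*R1 → (0, 0, 1)  (L[2][1] := 4)

U[2][2] = 1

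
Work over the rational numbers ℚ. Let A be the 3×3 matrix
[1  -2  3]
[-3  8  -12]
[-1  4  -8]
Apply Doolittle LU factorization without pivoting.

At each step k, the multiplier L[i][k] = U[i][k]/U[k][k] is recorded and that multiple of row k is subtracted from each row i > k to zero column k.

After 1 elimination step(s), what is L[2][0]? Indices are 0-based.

L[2][0] = -1

Step 1: pivot at (0,0) is 1.
  row1 ← row1 − (-3)·row0  ⇒  L[1][0]=-3, U row1=(0, 2, -3)
  row2 ← row2 − (-1)·row0  ⇒  L[2][0]=-1, U row2=(0, 2, -5)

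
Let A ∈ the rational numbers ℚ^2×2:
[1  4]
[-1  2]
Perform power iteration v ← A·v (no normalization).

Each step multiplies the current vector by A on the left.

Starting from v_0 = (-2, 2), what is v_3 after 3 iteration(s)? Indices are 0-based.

v_0 = (-2, 2).
v_1 = A·v_0 = (6, 6).
v_2 = A·v_1 = (30, 6).
v_3 = A·v_2 = (54, -18).

v_3 = (54, -18)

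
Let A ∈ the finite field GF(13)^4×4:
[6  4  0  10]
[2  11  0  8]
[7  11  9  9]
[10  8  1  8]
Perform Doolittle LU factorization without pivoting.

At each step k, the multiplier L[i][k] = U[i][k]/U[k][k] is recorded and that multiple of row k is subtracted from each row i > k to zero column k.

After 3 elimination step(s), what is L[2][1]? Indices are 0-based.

[col 0] pivot 6
  R1 -= 9*R0 → (0, 1, 0, 9)  (L[1][0] := 9)
  R2 -= 12*R0 → (0, 2, 9, 6)  (L[2][0] := 12)
  R3 -= 6*R0 → (0, 10, 1, 0)  (L[3][0] := 6)
[col 1] pivot 1
  R2 -= 2*R1 → (0, 0, 9, 1)  (L[2][1] := 2)
  R3 -= 10*R1 → (0, 0, 1, 1)  (L[3][1] := 10)
[col 2] pivot 9
  R3 -= 3*R2 → (0, 0, 0, 11)  (L[3][2] := 3)

L[2][1] = 2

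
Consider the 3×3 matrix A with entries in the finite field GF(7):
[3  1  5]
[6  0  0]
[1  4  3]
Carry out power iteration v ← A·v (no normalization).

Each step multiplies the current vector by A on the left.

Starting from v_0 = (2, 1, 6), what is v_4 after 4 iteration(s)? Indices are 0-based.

v_0 = (2, 1, 6).
v_1 = A·v_0 = (2, 5, 3).
v_2 = A·v_1 = (5, 5, 3).
v_3 = A·v_2 = (0, 2, 6).
v_4 = A·v_3 = (4, 0, 5).

v_4 = (4, 0, 5)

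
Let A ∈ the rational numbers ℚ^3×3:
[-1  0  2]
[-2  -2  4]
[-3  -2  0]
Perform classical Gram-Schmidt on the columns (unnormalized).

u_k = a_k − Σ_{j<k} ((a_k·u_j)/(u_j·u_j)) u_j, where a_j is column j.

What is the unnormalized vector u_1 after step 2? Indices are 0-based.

u_1 = (5/7, -4/7, 1/7)

Step 1: u_0 = a_0 = (-1, -2, -3).
Step 2: u_1 = a_1 − (5/7)·u_0 = (5/7, -4/7, 1/7).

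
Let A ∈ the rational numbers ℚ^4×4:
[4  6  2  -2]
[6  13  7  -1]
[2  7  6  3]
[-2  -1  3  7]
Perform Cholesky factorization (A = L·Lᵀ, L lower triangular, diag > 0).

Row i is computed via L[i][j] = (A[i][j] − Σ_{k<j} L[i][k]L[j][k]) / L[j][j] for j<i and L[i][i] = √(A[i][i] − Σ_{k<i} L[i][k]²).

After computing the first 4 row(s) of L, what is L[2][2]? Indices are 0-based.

L[2][2] = 1

Step 1: L[0][0] = √(4) = 2.
  L[1][0] = (6) / L[0][0] = 3.
Step 2: L[1][1] = √(4) = 2.
  L[2][0] = (2) / L[0][0] = 1.
  L[2][1] = (4) / L[1][1] = 2.
Step 3: L[2][2] = √(1) = 1.
  L[3][0] = (-2) / L[0][0] = -1.
  L[3][1] = (2) / L[1][1] = 1.
  L[3][2] = (2) / L[2][2] = 2.
Step 4: L[3][3] = √(1) = 1.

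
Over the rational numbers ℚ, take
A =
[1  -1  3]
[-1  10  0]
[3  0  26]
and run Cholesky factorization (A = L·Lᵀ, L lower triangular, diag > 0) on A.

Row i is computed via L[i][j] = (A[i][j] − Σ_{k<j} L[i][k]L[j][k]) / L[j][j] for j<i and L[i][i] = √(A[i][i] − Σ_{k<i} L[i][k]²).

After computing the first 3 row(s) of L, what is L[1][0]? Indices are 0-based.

L[1][0] = -1

Step 1: L[0][0] = √(1) = 1.
  L[1][0] = (-1) / L[0][0] = -1.
Step 2: L[1][1] = √(9) = 3.
  L[2][0] = (3) / L[0][0] = 3.
  L[2][1] = (3) / L[1][1] = 1.
Step 3: L[2][2] = √(16) = 4.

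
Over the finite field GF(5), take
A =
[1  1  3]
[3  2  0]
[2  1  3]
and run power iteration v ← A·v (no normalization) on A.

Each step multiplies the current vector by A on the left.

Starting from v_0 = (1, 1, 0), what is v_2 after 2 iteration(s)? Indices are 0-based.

v_0 = (1, 1, 0).
v_1 = A·v_0 = (2, 0, 3).
v_2 = A·v_1 = (1, 1, 3).

v_2 = (1, 1, 3)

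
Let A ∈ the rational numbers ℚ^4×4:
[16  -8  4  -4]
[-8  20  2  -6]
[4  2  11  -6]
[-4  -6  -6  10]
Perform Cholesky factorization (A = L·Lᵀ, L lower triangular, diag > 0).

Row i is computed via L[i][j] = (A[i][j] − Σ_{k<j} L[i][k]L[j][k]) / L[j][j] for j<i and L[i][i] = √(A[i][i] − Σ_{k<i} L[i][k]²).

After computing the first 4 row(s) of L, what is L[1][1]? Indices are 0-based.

Step 1: L[0][0] = √(16) = 4.
  L[1][0] = (-8) / L[0][0] = -2.
Step 2: L[1][1] = √(16) = 4.
  L[2][0] = (4) / L[0][0] = 1.
  L[2][1] = (4) / L[1][1] = 1.
Step 3: L[2][2] = √(9) = 3.
  L[3][0] = (-4) / L[0][0] = -1.
  L[3][1] = (-8) / L[1][1] = -2.
  L[3][2] = (-3) / L[2][2] = -1.
Step 4: L[3][3] = √(4) = 2.

L[1][1] = 4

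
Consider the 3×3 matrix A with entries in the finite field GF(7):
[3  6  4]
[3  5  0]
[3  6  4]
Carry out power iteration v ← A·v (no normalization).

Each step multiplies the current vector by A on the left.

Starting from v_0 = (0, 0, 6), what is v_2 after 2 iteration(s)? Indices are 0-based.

v_0 = (0, 0, 6).
v_1 = A·v_0 = (3, 0, 3).
v_2 = A·v_1 = (0, 2, 0).

v_2 = (0, 2, 0)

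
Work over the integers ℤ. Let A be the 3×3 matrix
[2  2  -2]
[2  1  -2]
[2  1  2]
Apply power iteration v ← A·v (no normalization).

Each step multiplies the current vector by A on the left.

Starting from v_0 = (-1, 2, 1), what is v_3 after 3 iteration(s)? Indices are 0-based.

v_0 = (-1, 2, 1).
v_1 = A·v_0 = (0, -2, 2).
v_2 = A·v_1 = (-8, -6, 2).
v_3 = A·v_2 = (-32, -26, -18).

v_3 = (-32, -26, -18)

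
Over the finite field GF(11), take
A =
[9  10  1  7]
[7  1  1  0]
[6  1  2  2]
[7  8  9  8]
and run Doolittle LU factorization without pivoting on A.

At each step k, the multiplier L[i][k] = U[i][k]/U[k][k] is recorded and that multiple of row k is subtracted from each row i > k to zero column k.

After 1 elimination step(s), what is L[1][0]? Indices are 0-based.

[col 0] pivot 9
  R1 -= 2*R0 → (0, 3, 10, 8)  (L[1][0] := 2)
  R2 -= 8*R0 → (0, 9, 5, 1)  (L[2][0] := 8)
  R3 -= 2*R0 → (0, 10, 7, 5)  (L[3][0] := 2)

L[1][0] = 2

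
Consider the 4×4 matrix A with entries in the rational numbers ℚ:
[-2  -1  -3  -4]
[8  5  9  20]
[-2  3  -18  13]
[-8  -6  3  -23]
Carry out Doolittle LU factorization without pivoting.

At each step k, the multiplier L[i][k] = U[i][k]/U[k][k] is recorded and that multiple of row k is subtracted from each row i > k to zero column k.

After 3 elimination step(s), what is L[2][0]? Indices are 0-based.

k=0: U[0][0]=-2
  eliminate (1,0): mult=-4, new row 1: (0, 1, -3, 4); set L[1][0]=-4
  eliminate (2,0): mult=1, new row 2: (0, 4, -15, 17); set L[2][0]=1
  eliminate (3,0): mult=4, new row 3: (0, -2, 15, -7); set L[3][0]=4
k=1: U[1][1]=1
  eliminate (2,1): mult=4, new row 2: (0, 0, -3, 1); set L[2][1]=4
  eliminate (3,1): mult=-2, new row 3: (0, 0, 9, 1); set L[3][1]=-2
k=2: U[2][2]=-3
  eliminate (3,2): mult=-3, new row 3: (0, 0, 0, 4); set L[3][2]=-3

L[2][0] = 1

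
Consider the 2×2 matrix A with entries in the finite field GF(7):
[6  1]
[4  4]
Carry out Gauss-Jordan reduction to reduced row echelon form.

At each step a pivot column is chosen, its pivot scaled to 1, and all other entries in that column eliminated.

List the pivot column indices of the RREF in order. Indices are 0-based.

step 1: normalize row 0 (÷6) = (1, 6)
  row 1: subtract 4×row0 = (0, 1)
step 2: normalize row 1 (÷1) = (0, 1)
  row 0: subtract 6×row1 = (1, 0)

pivot columns: 0, 1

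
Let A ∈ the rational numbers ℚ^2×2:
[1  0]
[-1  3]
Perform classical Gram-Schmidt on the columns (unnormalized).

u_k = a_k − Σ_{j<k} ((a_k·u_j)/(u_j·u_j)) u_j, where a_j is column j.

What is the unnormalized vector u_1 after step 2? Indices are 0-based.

u_1 = (3/2, 3/2)

Step 1: u_0 = a_0 = (1, -1).
Step 2: u_1 = a_1 − (-3/2)·u_0 = (3/2, 3/2).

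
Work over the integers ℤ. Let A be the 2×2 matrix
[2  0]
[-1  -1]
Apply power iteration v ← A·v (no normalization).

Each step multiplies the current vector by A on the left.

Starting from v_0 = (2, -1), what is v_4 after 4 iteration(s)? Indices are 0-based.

v_0 = (2, -1).
v_1 = A·v_0 = (4, -1).
v_2 = A·v_1 = (8, -3).
v_3 = A·v_2 = (16, -5).
v_4 = A·v_3 = (32, -11).

v_4 = (32, -11)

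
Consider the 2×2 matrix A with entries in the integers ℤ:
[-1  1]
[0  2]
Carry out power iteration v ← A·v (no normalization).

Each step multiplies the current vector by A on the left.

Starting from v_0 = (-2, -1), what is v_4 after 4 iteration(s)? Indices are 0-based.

v_0 = (-2, -1).
v_1 = A·v_0 = (1, -2).
v_2 = A·v_1 = (-3, -4).
v_3 = A·v_2 = (-1, -8).
v_4 = A·v_3 = (-7, -16).

v_4 = (-7, -16)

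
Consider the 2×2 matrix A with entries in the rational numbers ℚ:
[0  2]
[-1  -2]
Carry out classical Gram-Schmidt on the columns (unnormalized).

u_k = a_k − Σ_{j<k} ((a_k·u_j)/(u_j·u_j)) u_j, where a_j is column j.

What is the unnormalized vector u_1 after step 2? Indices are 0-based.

u_1 = (2, 0)

Step 1: u_0 = a_0 = (0, -1).
Step 2: u_1 = a_1 − (2)·u_0 = (2, 0).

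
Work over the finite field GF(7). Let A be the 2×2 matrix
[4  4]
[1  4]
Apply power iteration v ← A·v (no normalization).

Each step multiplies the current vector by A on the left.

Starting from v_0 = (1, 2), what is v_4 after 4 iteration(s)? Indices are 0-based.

v_0 = (1, 2).
v_1 = A·v_0 = (5, 2).
v_2 = A·v_1 = (0, 6).
v_3 = A·v_2 = (3, 3).
v_4 = A·v_3 = (3, 1).

v_4 = (3, 1)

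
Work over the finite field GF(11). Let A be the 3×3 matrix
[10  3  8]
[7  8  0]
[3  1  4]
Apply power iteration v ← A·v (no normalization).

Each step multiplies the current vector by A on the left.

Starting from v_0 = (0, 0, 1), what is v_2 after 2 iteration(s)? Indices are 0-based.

v_2 = (2, 1, 7)

v_0 = (0, 0, 1).
v_1 = A·v_0 = (8, 0, 4).
v_2 = A·v_1 = (2, 1, 7).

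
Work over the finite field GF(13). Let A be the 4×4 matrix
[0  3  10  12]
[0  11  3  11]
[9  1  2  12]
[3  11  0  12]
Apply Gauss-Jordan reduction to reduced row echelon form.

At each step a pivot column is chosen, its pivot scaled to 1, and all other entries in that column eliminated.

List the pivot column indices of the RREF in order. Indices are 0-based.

pivot columns: 0, 1, 2, 3

[1] R0 <-> R2
[1] R0 /= 9  ⇒  (1, 3, 6, 10)
     R3 -= 3·R0  ⇒  (0, 2, 8, 8)
[2] R1 /= 11  ⇒  (0, 1, 5, 1)
     R0 -= 3·R1  ⇒  (1, 0, 4, 7)
     R2 -= 3·R1  ⇒  (0, 0, 8, 9)
     R3 -= 2·R1  ⇒  (0, 0, 11, 6)
[3] R2 /= 8  ⇒  (0, 0, 1, 6)
     R0 -= 4·R2  ⇒  (1, 0, 0, 9)
     R1 -= 5·R2  ⇒  (0, 1, 0, 10)
     R3 -= 11·R2  ⇒  (0, 0, 0, 5)
[4] R3 /= 5  ⇒  (0, 0, 0, 1)
     R0 -= 9·R3  ⇒  (1, 0, 0, 0)
     R1 -= 10·R3  ⇒  (0, 1, 0, 0)
     R2 -= 6·R3  ⇒  (0, 0, 1, 0)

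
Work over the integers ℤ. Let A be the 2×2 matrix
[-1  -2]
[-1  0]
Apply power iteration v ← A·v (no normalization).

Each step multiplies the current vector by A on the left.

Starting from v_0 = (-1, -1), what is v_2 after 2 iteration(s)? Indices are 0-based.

v_0 = (-1, -1).
v_1 = A·v_0 = (3, 1).
v_2 = A·v_1 = (-5, -3).

v_2 = (-5, -3)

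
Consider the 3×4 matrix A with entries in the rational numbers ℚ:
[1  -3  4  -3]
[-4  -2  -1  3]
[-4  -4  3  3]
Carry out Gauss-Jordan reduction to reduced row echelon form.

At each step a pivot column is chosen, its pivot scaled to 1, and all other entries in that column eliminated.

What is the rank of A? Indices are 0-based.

rank = 3

pivot(0,0)=1: scale R0 → (1, -3, 4, -3)
  clear (1,0): R1 −= (-4)R0 → (0, -14, 15, -9)
  clear (2,0): R2 −= (-4)R0 → (0, -16, 19, -9)
pivot(1,1)=-14: scale R1 → (0, 1, -15/14, 9/14)
  clear (0,1): R0 −= (-3)R1 → (1, 0, 11/14, -15/14)
  clear (2,1): R2 −= (-16)R1 → (0, 0, 13/7, 9/7)
pivot(2,2)=13/7: scale R2 → (0, 0, 1, 9/13)
  clear (0,2): R0 −= (11/14)R2 → (1, 0, 0, -21/13)
  clear (1,2): R1 −= (-15/14)R2 → (0, 1, 0, 18/13)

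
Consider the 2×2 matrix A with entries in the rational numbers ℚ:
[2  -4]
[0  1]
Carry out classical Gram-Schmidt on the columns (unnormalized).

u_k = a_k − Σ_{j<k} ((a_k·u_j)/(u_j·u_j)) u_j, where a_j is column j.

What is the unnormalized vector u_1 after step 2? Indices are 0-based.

Step 1: u_0 = a_0 = (2, 0).
Step 2: u_1 = a_1 − (-2)·u_0 = (0, 1).

u_1 = (0, 1)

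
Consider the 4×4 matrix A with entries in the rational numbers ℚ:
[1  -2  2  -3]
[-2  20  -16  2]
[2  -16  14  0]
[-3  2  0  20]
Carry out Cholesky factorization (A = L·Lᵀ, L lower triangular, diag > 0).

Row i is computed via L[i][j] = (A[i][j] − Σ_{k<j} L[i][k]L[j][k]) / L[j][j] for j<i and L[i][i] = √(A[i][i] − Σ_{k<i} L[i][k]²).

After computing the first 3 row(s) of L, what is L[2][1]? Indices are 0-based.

L[2][1] = -3

Step 1: L[0][0] = √(1) = 1.
  L[1][0] = (-2) / L[0][0] = -2.
Step 2: L[1][1] = √(16) = 4.
  L[2][0] = (2) / L[0][0] = 2.
  L[2][1] = (-12) / L[1][1] = -3.
Step 3: L[2][2] = √(1) = 1.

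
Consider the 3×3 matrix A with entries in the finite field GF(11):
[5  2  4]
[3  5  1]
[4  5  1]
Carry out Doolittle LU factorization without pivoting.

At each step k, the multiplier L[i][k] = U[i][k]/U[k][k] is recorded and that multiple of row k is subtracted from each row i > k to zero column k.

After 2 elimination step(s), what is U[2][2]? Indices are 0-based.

U[2][2] = 6

[col 0] pivot 5
  R1 -= 5*R0 → (0, 6, 3)  (L[1][0] := 5)
  R2 -= 3*R0 → (0, 10, 0)  (L[2][0] := 3)
[col 1] pivot 6
  R2 -= 9*R1 → (0, 0, 6)  (L[2][1] := 9)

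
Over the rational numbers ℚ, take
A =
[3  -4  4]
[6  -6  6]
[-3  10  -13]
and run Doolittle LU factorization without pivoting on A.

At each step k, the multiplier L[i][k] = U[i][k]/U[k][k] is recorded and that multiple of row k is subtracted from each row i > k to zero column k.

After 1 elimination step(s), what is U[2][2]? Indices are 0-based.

U[2][2] = -9

[col 0] pivot 3
  R1 -= 2*R0 → (0, 2, -2)  (L[1][0] := 2)
  R2 -= -1*R0 → (0, 6, -9)  (L[2][0] := -1)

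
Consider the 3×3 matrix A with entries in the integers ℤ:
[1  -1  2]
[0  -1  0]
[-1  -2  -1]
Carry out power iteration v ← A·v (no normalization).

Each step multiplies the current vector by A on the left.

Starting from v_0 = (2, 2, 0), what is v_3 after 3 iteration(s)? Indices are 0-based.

v_0 = (2, 2, 0).
v_1 = A·v_0 = (0, -2, -6).
v_2 = A·v_1 = (-10, 2, 10).
v_3 = A·v_2 = (8, -2, -4).

v_3 = (8, -2, -4)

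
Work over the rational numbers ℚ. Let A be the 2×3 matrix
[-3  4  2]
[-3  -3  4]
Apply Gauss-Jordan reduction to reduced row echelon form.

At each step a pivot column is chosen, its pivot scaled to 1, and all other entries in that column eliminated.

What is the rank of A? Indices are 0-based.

rank = 2

[1] R0 /= -3  ⇒  (1, -4/3, -2/3)
     R1 -= -3·R0  ⇒  (0, -7, 2)
[2] R1 /= -7  ⇒  (0, 1, -2/7)
     R0 -= -4/3·R1  ⇒  (1, 0, -22/21)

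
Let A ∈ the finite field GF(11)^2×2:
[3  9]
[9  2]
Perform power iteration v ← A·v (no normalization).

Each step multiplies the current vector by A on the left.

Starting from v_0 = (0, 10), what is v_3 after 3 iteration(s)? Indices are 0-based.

v_3 = (2, 8)

v_0 = (0, 10).
v_1 = A·v_0 = (2, 9).
v_2 = A·v_1 = (10, 3).
v_3 = A·v_2 = (2, 8).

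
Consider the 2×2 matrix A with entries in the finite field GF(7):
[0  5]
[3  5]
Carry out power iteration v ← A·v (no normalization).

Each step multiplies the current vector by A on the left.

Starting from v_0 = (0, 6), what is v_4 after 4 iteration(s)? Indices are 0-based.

v_0 = (0, 6).
v_1 = A·v_0 = (2, 2).
v_2 = A·v_1 = (3, 2).
v_3 = A·v_2 = (3, 5).
v_4 = A·v_3 = (4, 6).

v_4 = (4, 6)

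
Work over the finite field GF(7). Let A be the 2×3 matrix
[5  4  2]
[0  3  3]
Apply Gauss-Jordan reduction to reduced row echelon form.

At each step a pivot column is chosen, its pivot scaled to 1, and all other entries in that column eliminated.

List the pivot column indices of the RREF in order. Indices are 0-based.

pivot columns: 0, 1

pivot(0,0)=5: scale R0 → (1, 5, 6)
pivot(1,1)=3: scale R1 → (0, 1, 1)
  clear (0,1): R0 −= (5)R1 → (1, 0, 1)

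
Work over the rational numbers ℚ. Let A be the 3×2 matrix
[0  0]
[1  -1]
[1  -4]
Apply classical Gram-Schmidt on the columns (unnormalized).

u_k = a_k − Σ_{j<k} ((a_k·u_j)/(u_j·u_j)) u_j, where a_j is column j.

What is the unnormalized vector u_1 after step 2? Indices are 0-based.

Step 1: u_0 = a_0 = (0, 1, 1).
Step 2: u_1 = a_1 − (-5/2)·u_0 = (0, 3/2, -3/2).

u_1 = (0, 3/2, -3/2)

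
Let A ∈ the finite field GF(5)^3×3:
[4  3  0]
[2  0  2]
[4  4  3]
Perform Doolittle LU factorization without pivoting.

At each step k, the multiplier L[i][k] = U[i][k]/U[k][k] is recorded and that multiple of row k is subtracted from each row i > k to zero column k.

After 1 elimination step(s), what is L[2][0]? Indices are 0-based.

[col 0] pivot 4
  R1 -= 3*R0 → (0, 1, 2)  (L[1][0] := 3)
  R2 -= 1*R0 → (0, 1, 3)  (L[2][0] := 1)

L[2][0] = 1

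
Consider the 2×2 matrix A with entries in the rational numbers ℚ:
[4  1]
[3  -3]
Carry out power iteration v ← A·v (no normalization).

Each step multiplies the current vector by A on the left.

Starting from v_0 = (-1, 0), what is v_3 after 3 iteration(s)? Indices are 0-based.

v_3 = (-79, -48)

v_0 = (-1, 0).
v_1 = A·v_0 = (-4, -3).
v_2 = A·v_1 = (-19, -3).
v_3 = A·v_2 = (-79, -48).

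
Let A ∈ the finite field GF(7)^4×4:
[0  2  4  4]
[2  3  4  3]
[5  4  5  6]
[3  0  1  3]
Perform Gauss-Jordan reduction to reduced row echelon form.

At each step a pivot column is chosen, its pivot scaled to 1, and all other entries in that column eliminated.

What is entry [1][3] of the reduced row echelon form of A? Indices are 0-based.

M[1][3] = 0

[1] R0 <-> R1
[1] R0 /= 2  ⇒  (1, 5, 2, 5)
     R2 -= 5·R0  ⇒  (0, 0, 2, 2)
     R3 -= 3·R0  ⇒  (0, 6, 2, 2)
[2] R1 /= 2  ⇒  (0, 1, 2, 2)
     R0 -= 5·R1  ⇒  (1, 0, 6, 2)
     R3 -= 6·R1  ⇒  (0, 0, 4, 4)
[3] R2 /= 2  ⇒  (0, 0, 1, 1)
     R0 -= 6·R2  ⇒  (1, 0, 0, 3)
     R1 -= 2·R2  ⇒  (0, 1, 0, 0)
     R3 -= 4·R2  ⇒  (0, 0, 0, 0)
column 3 empty below row 3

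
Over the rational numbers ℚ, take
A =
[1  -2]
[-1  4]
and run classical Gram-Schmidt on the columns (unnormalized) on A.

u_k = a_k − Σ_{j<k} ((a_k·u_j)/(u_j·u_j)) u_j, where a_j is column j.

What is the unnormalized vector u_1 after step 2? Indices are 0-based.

Step 1: u_0 = a_0 = (1, -1).
Step 2: u_1 = a_1 − (-3)·u_0 = (1, 1).

u_1 = (1, 1)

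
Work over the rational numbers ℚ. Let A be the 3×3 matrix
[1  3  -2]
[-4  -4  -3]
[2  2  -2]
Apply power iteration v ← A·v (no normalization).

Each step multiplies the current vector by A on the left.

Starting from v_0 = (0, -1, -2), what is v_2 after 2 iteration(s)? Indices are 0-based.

v_2 = (27, -50, 18)

v_0 = (0, -1, -2).
v_1 = A·v_0 = (1, 10, 2).
v_2 = A·v_1 = (27, -50, 18).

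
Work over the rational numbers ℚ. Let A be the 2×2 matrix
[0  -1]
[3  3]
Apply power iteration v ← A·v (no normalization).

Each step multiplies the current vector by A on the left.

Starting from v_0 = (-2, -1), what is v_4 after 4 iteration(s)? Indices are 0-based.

v_4 = (45, -63)

v_0 = (-2, -1).
v_1 = A·v_0 = (1, -9).
v_2 = A·v_1 = (9, -24).
v_3 = A·v_2 = (24, -45).
v_4 = A·v_3 = (45, -63).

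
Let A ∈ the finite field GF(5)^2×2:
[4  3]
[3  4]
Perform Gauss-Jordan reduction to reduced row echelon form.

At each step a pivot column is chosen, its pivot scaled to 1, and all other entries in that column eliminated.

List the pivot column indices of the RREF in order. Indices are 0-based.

step 1: normalize row 0 (÷4) = (1, 2)
  row 1: subtract 3×row0 = (0, 3)
step 2: normalize row 1 (÷3) = (0, 1)
  row 0: subtract 2×row1 = (1, 0)

pivot columns: 0, 1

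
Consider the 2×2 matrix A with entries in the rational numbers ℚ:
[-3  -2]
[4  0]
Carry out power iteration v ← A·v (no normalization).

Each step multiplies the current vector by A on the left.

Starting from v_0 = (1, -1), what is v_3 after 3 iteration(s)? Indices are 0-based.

v_3 = (23, -20)

v_0 = (1, -1).
v_1 = A·v_0 = (-1, 4).
v_2 = A·v_1 = (-5, -4).
v_3 = A·v_2 = (23, -20).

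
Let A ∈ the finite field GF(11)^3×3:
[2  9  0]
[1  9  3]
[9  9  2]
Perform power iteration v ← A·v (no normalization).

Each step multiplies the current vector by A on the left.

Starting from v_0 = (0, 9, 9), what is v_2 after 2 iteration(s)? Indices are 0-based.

v_0 = (0, 9, 9).
v_1 = A·v_0 = (4, 9, 0).
v_2 = A·v_1 = (1, 8, 7).

v_2 = (1, 8, 7)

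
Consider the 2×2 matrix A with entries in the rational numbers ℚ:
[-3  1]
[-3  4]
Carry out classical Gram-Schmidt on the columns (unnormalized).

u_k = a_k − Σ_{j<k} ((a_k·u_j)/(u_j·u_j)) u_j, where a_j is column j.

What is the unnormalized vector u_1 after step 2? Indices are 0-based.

Step 1: u_0 = a_0 = (-3, -3).
Step 2: u_1 = a_1 − (-5/6)·u_0 = (-3/2, 3/2).

u_1 = (-3/2, 3/2)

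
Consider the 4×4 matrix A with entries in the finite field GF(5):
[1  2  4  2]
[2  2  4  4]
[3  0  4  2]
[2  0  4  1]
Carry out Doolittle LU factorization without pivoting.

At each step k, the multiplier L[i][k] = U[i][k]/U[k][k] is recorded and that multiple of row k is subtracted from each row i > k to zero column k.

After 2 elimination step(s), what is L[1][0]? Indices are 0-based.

[col 0] pivot 1
  R1 -= 2*R0 → (0, 3, 1, 0)  (L[1][0] := 2)
  R2 -= 3*R0 → (0, 4, 2, 1)  (L[2][0] := 3)
  R3 -= 2*R0 → (0, 1, 1, 2)  (L[3][0] := 2)
[col 1] pivot 3
  R2 -= 3*R1 → (0, 0, 4, 1)  (L[2][1] := 3)
  R3 -= 2*R1 → (0, 0, 4, 2)  (L[3][1] := 2)

L[1][0] = 2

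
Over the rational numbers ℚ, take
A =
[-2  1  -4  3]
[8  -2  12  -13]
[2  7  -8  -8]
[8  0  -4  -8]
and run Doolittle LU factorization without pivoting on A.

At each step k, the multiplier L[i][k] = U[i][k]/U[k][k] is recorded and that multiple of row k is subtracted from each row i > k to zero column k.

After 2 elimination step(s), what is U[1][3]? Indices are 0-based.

U[1][3] = -1

Step 1: pivot at (0,0) is -2.
  row1 ← row1 − (-4)·row0  ⇒  L[1][0]=-4, U row1=(0, 2, -4, -1)
  row2 ← row2 − (-1)·row0  ⇒  L[2][0]=-1, U row2=(0, 8, -12, -5)
  row3 ← row3 − (-4)·row0  ⇒  L[3][0]=-4, U row3=(0, 4, -20, 4)
Step 2: pivot at (1,1) is 2.
  row2 ← row2 − (4)·row1  ⇒  L[2][1]=4, U row2=(0, 0, 4, -1)
  row3 ← row3 − (2)·row1  ⇒  L[3][1]=2, U row3=(0, 0, -12, 6)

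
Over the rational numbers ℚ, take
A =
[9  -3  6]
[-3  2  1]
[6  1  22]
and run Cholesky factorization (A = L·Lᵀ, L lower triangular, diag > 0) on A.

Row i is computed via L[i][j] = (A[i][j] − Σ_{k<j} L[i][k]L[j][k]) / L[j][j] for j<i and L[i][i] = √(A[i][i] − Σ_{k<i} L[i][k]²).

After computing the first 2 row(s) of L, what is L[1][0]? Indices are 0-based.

Step 1: L[0][0] = √(9) = 3.
  L[1][0] = (-3) / L[0][0] = -1.
Step 2: L[1][1] = √(1) = 1.

L[1][0] = -1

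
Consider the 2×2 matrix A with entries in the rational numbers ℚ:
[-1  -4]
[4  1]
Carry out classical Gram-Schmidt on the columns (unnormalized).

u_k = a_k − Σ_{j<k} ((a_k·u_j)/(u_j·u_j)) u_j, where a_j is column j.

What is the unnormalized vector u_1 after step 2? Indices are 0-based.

u_1 = (-60/17, -15/17)

Step 1: u_0 = a_0 = (-1, 4).
Step 2: u_1 = a_1 − (8/17)·u_0 = (-60/17, -15/17).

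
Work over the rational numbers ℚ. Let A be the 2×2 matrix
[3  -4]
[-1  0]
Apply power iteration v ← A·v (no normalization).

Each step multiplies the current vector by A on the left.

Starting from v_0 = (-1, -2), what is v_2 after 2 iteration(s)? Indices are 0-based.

v_2 = (11, -5)

v_0 = (-1, -2).
v_1 = A·v_0 = (5, 1).
v_2 = A·v_1 = (11, -5).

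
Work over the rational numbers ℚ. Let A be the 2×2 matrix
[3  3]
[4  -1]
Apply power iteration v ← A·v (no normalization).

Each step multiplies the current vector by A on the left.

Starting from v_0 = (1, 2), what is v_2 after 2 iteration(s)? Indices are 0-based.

v_0 = (1, 2).
v_1 = A·v_0 = (9, 2).
v_2 = A·v_1 = (33, 34).

v_2 = (33, 34)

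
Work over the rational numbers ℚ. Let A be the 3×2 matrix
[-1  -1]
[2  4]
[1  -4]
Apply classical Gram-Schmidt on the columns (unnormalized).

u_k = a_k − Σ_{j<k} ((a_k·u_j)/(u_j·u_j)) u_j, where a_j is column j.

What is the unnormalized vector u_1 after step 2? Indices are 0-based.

Step 1: u_0 = a_0 = (-1, 2, 1).
Step 2: u_1 = a_1 − (5/6)·u_0 = (-1/6, 7/3, -29/6).

u_1 = (-1/6, 7/3, -29/6)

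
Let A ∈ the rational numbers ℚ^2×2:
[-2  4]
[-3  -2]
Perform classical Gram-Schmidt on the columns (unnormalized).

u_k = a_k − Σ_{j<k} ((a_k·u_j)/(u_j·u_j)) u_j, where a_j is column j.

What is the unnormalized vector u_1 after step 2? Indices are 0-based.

u_1 = (48/13, -32/13)

Step 1: u_0 = a_0 = (-2, -3).
Step 2: u_1 = a_1 − (-2/13)·u_0 = (48/13, -32/13).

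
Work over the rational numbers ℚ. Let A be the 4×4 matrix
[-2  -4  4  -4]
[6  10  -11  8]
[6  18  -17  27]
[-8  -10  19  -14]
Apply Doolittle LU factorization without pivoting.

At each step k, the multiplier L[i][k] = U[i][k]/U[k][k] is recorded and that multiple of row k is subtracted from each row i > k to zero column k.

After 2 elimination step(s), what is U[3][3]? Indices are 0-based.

U[3][3] = -10

k=0: U[0][0]=-2
  eliminate (1,0): mult=-3, new row 1: (0, -2, 1, -4); set L[1][0]=-3
  eliminate (2,0): mult=-3, new row 2: (0, 6, -5, 15); set L[2][0]=-3
  eliminate (3,0): mult=4, new row 3: (0, 6, 3, 2); set L[3][0]=4
k=1: U[1][1]=-2
  eliminate (2,1): mult=-3, new row 2: (0, 0, -2, 3); set L[2][1]=-3
  eliminate (3,1): mult=-3, new row 3: (0, 0, 6, -10); set L[3][1]=-3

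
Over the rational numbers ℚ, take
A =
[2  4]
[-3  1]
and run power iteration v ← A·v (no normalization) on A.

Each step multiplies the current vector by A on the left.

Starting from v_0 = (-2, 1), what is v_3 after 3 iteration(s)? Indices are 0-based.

v_3 = (84, -77)

v_0 = (-2, 1).
v_1 = A·v_0 = (0, 7).
v_2 = A·v_1 = (28, 7).
v_3 = A·v_2 = (84, -77).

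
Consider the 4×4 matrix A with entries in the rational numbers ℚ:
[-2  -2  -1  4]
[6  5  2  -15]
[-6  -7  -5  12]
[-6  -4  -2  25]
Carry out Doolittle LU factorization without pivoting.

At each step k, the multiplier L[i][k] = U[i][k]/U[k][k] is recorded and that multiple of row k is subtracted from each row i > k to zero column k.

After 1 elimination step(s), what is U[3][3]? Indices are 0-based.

U[3][3] = 13

Step 1: pivot at (0,0) is -2.
  row1 ← row1 − (-3)·row0  ⇒  L[1][0]=-3, U row1=(0, -1, -1, -3)
  row2 ← row2 − (3)·row0  ⇒  L[2][0]=3, U row2=(0, -1, -2, 0)
  row3 ← row3 − (3)·row0  ⇒  L[3][0]=3, U row3=(0, 2, 1, 13)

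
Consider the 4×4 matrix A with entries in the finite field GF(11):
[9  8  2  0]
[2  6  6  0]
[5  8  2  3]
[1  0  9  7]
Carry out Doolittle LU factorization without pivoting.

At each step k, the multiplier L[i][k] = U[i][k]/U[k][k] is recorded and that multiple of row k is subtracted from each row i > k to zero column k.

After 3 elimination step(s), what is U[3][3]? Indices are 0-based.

[col 0] pivot 9
  R1 -= 10*R0 → (0, 3, 8, 0)  (L[1][0] := 10)
  R2 -= 3*R0 → (0, 6, 7, 3)  (L[2][0] := 3)
  R3 -= 5*R0 → (0, 4, 10, 7)  (L[3][0] := 5)
[col 1] pivot 3
  R2 -= 2*R1 → (0, 0, 2, 3)  (L[2][1] := 2)
  R3 -= 5*R1 → (0, 0, 3, 7)  (L[3][1] := 5)
[col 2] pivot 2
  R3 -= 7*R2 → (0, 0, 0, 8)  (L[3][2] := 7)

U[3][3] = 8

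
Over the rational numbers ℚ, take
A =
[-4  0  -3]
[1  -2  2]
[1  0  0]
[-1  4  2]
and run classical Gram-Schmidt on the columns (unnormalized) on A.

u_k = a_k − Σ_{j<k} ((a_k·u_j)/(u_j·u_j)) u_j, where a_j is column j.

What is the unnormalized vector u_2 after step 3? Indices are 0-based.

Step 1: u_0 = a_0 = (-4, 1, 1, -1).
Step 2: u_1 = a_1 − (-6/19)·u_0 = (-24/19, -32/19, 6/19, 70/19).
Step 3: u_2 = a_2 − (12/19)·u_0 − (37/86)·u_1 = (3/43, 90/43, -33/43, 45/43).

u_2 = (3/43, 90/43, -33/43, 45/43)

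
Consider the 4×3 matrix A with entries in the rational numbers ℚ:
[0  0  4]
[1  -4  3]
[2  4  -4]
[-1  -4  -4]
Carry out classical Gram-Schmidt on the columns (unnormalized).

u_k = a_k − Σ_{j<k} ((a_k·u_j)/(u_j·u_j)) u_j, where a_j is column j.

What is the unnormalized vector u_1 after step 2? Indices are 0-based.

u_1 = (0, -16/3, 4/3, -8/3)

Step 1: u_0 = a_0 = (0, 1, 2, -1).
Step 2: u_1 = a_1 − (4/3)·u_0 = (0, -16/3, 4/3, -8/3).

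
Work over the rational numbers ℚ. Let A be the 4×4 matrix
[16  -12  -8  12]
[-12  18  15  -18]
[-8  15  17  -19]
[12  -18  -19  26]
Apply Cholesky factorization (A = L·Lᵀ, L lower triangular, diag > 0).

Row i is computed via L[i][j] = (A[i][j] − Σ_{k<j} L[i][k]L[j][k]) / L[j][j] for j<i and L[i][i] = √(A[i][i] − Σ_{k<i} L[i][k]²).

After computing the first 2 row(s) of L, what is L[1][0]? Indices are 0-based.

Step 1: L[0][0] = √(16) = 4.
  L[1][0] = (-12) / L[0][0] = -3.
Step 2: L[1][1] = √(9) = 3.

L[1][0] = -3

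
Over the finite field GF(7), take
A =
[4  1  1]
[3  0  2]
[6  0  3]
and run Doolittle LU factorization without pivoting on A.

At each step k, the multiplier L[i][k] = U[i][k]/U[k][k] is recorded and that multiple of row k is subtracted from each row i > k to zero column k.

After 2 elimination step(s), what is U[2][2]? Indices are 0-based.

k=0: U[0][0]=4
  eliminate (1,0): mult=6, new row 1: (0, 1, 3); set L[1][0]=6
  eliminate (2,0): mult=5, new row 2: (0, 2, 5); set L[2][0]=5
k=1: U[1][1]=1
  eliminate (2,1): mult=2, new row 2: (0, 0, 6); set L[2][1]=2

U[2][2] = 6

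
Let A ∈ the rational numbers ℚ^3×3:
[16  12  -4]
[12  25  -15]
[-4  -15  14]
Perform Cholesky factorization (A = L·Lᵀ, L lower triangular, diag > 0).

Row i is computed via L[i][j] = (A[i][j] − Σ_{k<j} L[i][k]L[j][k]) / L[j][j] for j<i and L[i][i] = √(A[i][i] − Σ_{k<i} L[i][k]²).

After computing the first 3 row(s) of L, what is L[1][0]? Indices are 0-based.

Step 1: L[0][0] = √(16) = 4.
  L[1][0] = (12) / L[0][0] = 3.
Step 2: L[1][1] = √(16) = 4.
  L[2][0] = (-4) / L[0][0] = -1.
  L[2][1] = (-12) / L[1][1] = -3.
Step 3: L[2][2] = √(4) = 2.

L[1][0] = 3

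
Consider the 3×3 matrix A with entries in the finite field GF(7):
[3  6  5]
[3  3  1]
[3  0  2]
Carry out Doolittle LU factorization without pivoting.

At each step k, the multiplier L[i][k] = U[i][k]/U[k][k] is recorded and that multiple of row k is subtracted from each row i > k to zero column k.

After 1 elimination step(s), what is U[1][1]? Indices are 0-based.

Step 1: pivot at (0,0) is 3.
  row1 ← row1 − (1)·row0  ⇒  L[1][0]=1, U row1=(0, 4, 3)
  row2 ← row2 − (1)·row0  ⇒  L[2][0]=1, U row2=(0, 1, 4)

U[1][1] = 4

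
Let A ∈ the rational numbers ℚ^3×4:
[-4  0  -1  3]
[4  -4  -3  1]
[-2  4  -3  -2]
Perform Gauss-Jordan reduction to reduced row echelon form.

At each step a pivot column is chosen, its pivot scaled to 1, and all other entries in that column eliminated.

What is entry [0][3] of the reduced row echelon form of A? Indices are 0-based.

M[0][3] = -19/26

pivot(0,0)=-4: scale R0 → (1, 0, 1/4, -3/4)
  clear (1,0): R1 −= (4)R0 → (0, -4, -4, 4)
  clear (2,0): R2 −= (-2)R0 → (0, 4, -5/2, -7/2)
pivot(1,1)=-4: scale R1 → (0, 1, 1, -1)
  clear (2,1): R2 −= (4)R1 → (0, 0, -13/2, 1/2)
pivot(2,2)=-13/2: scale R2 → (0, 0, 1, -1/13)
  clear (0,2): R0 −= (1/4)R2 → (1, 0, 0, -19/26)
  clear (1,2): R1 −= (1)R2 → (0, 1, 0, -12/13)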